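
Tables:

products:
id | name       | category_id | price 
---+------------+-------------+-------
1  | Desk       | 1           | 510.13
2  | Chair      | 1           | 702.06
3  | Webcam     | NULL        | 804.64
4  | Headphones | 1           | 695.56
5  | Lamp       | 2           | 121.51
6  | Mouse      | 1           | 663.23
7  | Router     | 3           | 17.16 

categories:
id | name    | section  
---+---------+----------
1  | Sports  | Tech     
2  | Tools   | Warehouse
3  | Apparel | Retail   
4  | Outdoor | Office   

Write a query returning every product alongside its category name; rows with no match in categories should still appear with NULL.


LEFT JOIN keeps every row from products (the left table); where category_id has no match in categories, the category columns become NULL. Walk through each product:
  - product 1 (Desk): category_id=1 -> matches Sports
  - product 2 (Chair): category_id=1 -> matches Sports
  - product 3 (Webcam): category_id=NULL, no match -> kept with NULL
  - product 4 (Headphones): category_id=1 -> matches Sports
  - product 5 (Lamp): category_id=2 -> matches Tools
  - product 6 (Mouse): category_id=1 -> matches Sports
  - product 7 (Router): category_id=3 -> matches Apparel
All 7 rows appear; 1 has NULL category.

SQL:
SELECT a.name, b.name AS category
FROM products a
LEFT JOIN categories b ON a.category_id = b.id

Result:
name       | category
-----------+---------
Desk       | Sports  
Chair      | Sports  
Webcam     | NULL    
Headphones | Sports  
Lamp       | Tools   
Mouse      | Sports  
Router     | Apparel 


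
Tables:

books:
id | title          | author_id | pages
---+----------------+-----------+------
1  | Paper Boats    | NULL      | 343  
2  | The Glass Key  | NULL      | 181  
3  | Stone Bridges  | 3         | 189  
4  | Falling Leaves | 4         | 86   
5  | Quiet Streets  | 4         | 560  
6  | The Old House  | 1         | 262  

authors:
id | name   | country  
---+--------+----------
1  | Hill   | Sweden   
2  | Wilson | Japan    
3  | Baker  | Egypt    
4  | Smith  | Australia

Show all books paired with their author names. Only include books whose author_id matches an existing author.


INNER JOIN keeps only books rows whose author_id matches an id in authors. Walk through each book:
  - book 1 (Paper Boats): author_id=NULL, no match -> dropped
  - book 2 (The Glass Key): author_id=NULL, no match -> dropped
  - book 3 (Stone Bridges): author_id=3 -> matches Baker
  - book 4 (Falling Leaves): author_id=4 -> matches Smith
  - book 5 (Quiet Streets): author_id=4 -> matches Smith
  - book 6 (The Old House): author_id=1 -> matches Hill
So 2 of 6 rows are dropped.

SQL:
SELECT a.title, b.name AS author
FROM books a
INNER JOIN authors b ON a.author_id = b.id

Result:
title          | author
---------------+-------
Stone Bridges  | Baker 
Falling Leaves | Smith 
Quiet Streets  | Smith 
The Old House  | Hill  


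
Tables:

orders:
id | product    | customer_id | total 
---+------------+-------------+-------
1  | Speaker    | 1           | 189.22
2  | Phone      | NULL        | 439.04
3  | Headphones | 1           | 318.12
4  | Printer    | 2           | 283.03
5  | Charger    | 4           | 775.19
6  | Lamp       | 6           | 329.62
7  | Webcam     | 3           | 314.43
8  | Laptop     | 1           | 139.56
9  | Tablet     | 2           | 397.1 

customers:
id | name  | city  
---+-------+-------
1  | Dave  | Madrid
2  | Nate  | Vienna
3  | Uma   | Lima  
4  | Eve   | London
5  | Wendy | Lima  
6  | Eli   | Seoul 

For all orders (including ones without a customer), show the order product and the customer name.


LEFT JOIN keeps every row from orders (the left table); where customer_id has no match in customers, the customer columns become NULL. Walk through each order:
  - order 1 (Speaker): customer_id=1 -> matches Dave
  - order 2 (Phone): customer_id=NULL, no match -> kept with NULL
  - order 3 (Headphones): customer_id=1 -> matches Dave
  - order 4 (Printer): customer_id=2 -> matches Nate
  - order 5 (Charger): customer_id=4 -> matches Eve
  - order 6 (Lamp): customer_id=6 -> matches Eli
  - order 7 (Webcam): customer_id=3 -> matches Uma
  - order 8 (Laptop): customer_id=1 -> matches Dave
  - order 9 (Tablet): customer_id=2 -> matches Nate
All 9 rows appear; 1 has NULL customer.

SQL:
SELECT a.product, b.name AS customer
FROM orders a
LEFT JOIN customers b ON a.customer_id = b.id

Result:
product    | customer
-----------+---------
Speaker    | Dave    
Phone      | NULL    
Headphones | Dave    
Printer    | Nate    
Charger    | Eve     
Lamp       | Eli     
Webcam     | Uma     
Laptop     | Dave    
Tablet     | Nate    


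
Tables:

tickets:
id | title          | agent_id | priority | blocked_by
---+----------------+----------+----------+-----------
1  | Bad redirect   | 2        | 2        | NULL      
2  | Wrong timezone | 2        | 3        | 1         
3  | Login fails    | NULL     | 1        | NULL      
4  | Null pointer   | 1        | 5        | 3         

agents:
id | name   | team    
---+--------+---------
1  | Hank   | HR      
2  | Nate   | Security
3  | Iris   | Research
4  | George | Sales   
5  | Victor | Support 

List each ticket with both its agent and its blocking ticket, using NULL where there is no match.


Two LEFT JOINs from the same base table tickets: one to agents via agent_id, one to tickets itself via blocked_by. Both are LEFT so every ticket is preserved.
Match against agents:
  - ticket 1 (Bad redirect): agent_id=2 -> matches Nate
  - ticket 2 (Wrong timezone): agent_id=2 -> matches Nate
  - ticket 3 (Login fails): agent_id=NULL, no match -> kept with NULL
  - ticket 4 (Null pointer): agent_id=1 -> matches Hank
Match against tickets (self):
  - ticket 1 (Bad redirect): blocked_by=NULL -> NULL
  - ticket 2 (Wrong timezone): blocked_by=1 -> Bad redirect
  - ticket 3 (Login fails): blocked_by=NULL -> NULL
  - ticket 4 (Null pointer): blocked_by=3 -> Login fails

SQL:
SELECT a.title, b.name AS agent, c.title AS blocked_by
FROM tickets a
LEFT JOIN agents b ON a.agent_id = b.id
LEFT JOIN tickets c ON a.blocked_by = c.id

Result:
title          | agent | blocked_by  
---------------+-------+-------------
Bad redirect   | Nate  | NULL        
Wrong timezone | Nate  | Bad redirect
Login fails    | NULL  | NULL        
Null pointer   | Hank  | Login fails 


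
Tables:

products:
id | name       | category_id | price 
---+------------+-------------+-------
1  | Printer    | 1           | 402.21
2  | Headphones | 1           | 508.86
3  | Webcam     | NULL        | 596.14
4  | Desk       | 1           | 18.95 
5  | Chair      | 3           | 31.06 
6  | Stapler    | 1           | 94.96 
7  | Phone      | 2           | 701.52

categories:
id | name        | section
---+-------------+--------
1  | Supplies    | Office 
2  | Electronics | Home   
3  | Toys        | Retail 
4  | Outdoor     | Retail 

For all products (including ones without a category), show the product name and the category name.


LEFT JOIN keeps every row from products (the left table); where category_id has no match in categories, the category columns become NULL. Walk through each product:
  - product 1 (Printer): category_id=1 -> matches Supplies
  - product 2 (Headphones): category_id=1 -> matches Supplies
  - product 3 (Webcam): category_id=NULL, no match -> kept with NULL
  - product 4 (Desk): category_id=1 -> matches Supplies
  - product 5 (Chair): category_id=3 -> matches Toys
  - product 6 (Stapler): category_id=1 -> matches Supplies
  - product 7 (Phone): category_id=2 -> matches Electronics
All 7 rows appear; 1 has NULL category.

SQL:
SELECT a.name, b.name AS category
FROM products a
LEFT JOIN categories b ON a.category_id = b.id

Result:
name       | category   
-----------+------------
Printer    | Supplies   
Headphones | Supplies   
Webcam     | NULL       
Desk       | Supplies   
Chair      | Toys       
Stapler    | Supplies   
Phone      | Electronics


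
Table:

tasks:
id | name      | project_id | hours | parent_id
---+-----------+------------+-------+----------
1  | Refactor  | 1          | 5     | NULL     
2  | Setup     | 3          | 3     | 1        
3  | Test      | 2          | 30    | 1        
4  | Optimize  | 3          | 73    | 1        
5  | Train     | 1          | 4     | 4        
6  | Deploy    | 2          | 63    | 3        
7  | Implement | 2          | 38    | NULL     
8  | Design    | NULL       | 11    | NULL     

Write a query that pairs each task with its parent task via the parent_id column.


This is a self-join: tasks is joined to a second copy of itself, matching each row's parent_id to another row's id. Use LEFT JOIN so rows with parent_id=NULL are kept.
  - task 1 (Refactor): parent_id=NULL -> NULL
  - task 2 (Setup): parent_id=1 -> Refactor
  - task 3 (Test): parent_id=1 -> Refactor
  - task 4 (Optimize): parent_id=1 -> Refactor
  - task 5 (Train): parent_id=4 -> Optimize
  - task 6 (Deploy): parent_id=3 -> Test
  - task 7 (Implement): parent_id=NULL -> NULL
  - task 8 (Design): parent_id=NULL -> NULL

SQL:
SELECT a.name AS item, b.name AS parent
FROM tasks a
LEFT JOIN tasks b ON a.parent_id = b.id

Result:
item      | parent  
----------+---------
Refactor  | NULL    
Setup     | Refactor
Test      | Refactor
Optimize  | Refactor
Train     | Optimize
Deploy    | Test    
Implement | NULL    
Design    | NULL    


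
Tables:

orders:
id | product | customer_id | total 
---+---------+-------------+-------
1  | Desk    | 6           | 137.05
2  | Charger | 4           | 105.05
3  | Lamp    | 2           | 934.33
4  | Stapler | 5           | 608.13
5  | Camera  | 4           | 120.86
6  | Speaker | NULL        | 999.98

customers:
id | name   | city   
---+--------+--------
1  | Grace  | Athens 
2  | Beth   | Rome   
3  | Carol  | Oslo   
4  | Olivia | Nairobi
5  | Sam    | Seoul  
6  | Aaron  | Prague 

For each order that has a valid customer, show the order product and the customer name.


INNER JOIN keeps only orders rows whose customer_id matches an id in customers. Walk through each order:
  - order 1 (Desk): customer_id=6 -> matches Aaron
  - order 2 (Charger): customer_id=4 -> matches Olivia
  - order 3 (Lamp): customer_id=2 -> matches Beth
  - order 4 (Stapler): customer_id=5 -> matches Sam
  - order 5 (Camera): customer_id=4 -> matches Olivia
  - order 6 (Speaker): customer_id=NULL, no match -> dropped
So 1 of 6 rows is dropped.

SQL:
SELECT a.product, b.name AS customer
FROM orders a
INNER JOIN customers b ON a.customer_id = b.id

Result:
product | customer
--------+---------
Desk    | Aaron   
Charger | Olivia  
Lamp    | Beth    
Stapler | Sam     
Camera  | Olivia  


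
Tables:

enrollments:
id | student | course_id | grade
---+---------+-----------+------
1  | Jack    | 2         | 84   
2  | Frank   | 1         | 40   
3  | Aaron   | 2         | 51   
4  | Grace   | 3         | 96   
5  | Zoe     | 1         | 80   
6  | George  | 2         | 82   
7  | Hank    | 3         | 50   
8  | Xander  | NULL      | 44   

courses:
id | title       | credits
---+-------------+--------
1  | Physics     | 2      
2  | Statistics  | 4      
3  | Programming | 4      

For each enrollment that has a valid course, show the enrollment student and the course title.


INNER JOIN keeps only enrollments rows whose course_id matches an id in courses. Walk through each enrollment:
  - enrollment 1 (Jack): course_id=2 -> matches Statistics
  - enrollment 2 (Frank): course_id=1 -> matches Physics
  - enrollment 3 (Aaron): course_id=2 -> matches Statistics
  - enrollment 4 (Grace): course_id=3 -> matches Programming
  - enrollment 5 (Zoe): course_id=1 -> matches Physics
  - enrollment 6 (George): course_id=2 -> matches Statistics
  - enrollment 7 (Hank): course_id=3 -> matches Programming
  - enrollment 8 (Xander): course_id=NULL, no match -> dropped
So 1 of 8 rows is dropped.

SQL:
SELECT a.student, b.title AS course
FROM enrollments a
INNER JOIN courses b ON a.course_id = b.id

Result:
student | course     
--------+------------
Jack    | Statistics 
Frank   | Physics    
Aaron   | Statistics 
Grace   | Programming
Zoe     | Physics    
George  | Statistics 
Hank    | Programming


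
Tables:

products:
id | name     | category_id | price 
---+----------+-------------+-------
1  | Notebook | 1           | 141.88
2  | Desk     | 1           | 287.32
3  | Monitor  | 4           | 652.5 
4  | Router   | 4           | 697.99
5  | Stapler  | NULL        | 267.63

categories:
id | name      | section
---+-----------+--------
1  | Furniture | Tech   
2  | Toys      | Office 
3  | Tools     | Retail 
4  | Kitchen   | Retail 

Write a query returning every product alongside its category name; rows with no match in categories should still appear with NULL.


LEFT JOIN keeps every row from products (the left table); where category_id has no match in categories, the category columns become NULL. Walk through each product:
  - product 1 (Notebook): category_id=1 -> matches Furniture
  - product 2 (Desk): category_id=1 -> matches Furniture
  - product 3 (Monitor): category_id=4 -> matches Kitchen
  - product 4 (Router): category_id=4 -> matches Kitchen
  - product 5 (Stapler): category_id=NULL, no match -> kept with NULL
All 5 rows appear; 1 has NULL category.

SQL:
SELECT a.name, b.name AS category
FROM products a
LEFT JOIN categories b ON a.category_id = b.id

Result:
name     | category 
---------+----------
Notebook | Furniture
Desk     | Furniture
Monitor  | Kitchen  
Router   | Kitchen  
Stapler  | NULL     


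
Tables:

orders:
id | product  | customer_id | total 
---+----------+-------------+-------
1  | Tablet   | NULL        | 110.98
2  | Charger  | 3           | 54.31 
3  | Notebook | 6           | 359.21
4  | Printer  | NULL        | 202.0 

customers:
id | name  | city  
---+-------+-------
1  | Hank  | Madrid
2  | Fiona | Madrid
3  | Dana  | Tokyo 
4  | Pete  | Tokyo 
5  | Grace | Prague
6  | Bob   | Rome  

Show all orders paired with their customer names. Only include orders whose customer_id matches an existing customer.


INNER JOIN keeps only orders rows whose customer_id matches an id in customers. Walk through each order:
  - order 1 (Tablet): customer_id=NULL, no match -> dropped
  - order 2 (Charger): customer_id=3 -> matches Dana
  - order 3 (Notebook): customer_id=6 -> matches Bob
  - order 4 (Printer): customer_id=NULL, no match -> dropped
So 2 of 4 rows are dropped.

SQL:
SELECT a.product, b.name AS customer
FROM orders a
INNER JOIN customers b ON a.customer_id = b.id

Result:
product  | customer
---------+---------
Charger  | Dana    
Notebook | Bob     


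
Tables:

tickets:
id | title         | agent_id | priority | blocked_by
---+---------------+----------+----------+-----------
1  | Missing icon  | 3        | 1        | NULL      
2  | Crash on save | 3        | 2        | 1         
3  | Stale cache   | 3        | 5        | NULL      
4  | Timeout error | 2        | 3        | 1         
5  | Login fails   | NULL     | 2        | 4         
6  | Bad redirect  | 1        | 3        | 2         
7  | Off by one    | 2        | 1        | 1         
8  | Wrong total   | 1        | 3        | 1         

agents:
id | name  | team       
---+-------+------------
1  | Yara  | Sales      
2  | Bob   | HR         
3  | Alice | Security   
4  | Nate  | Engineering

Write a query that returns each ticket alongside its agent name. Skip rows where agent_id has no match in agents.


INNER JOIN keeps only tickets rows whose agent_id matches an id in agents. Walk through each ticket:
  - ticket 1 (Missing icon): agent_id=3 -> matches Alice
  - ticket 2 (Crash on save): agent_id=3 -> matches Alice
  - ticket 3 (Stale cache): agent_id=3 -> matches Alice
  - ticket 4 (Timeout error): agent_id=2 -> matches Bob
  - ticket 5 (Login fails): agent_id=NULL, no match -> dropped
  - ticket 6 (Bad redirect): agent_id=1 -> matches Yara
  - ticket 7 (Off by one): agent_id=2 -> matches Bob
  - ticket 8 (Wrong total): agent_id=1 -> matches Yara
So 1 of 8 rows is dropped.

SQL:
SELECT a.title, b.name AS agent
FROM tickets a
INNER JOIN agents b ON a.agent_id = b.id

Result:
title         | agent
--------------+------
Missing icon  | Alice
Crash on save | Alice
Stale cache   | Alice
Timeout error | Bob  
Bad redirect  | Yara 
Off by one    | Bob  
Wrong total   | Yara 


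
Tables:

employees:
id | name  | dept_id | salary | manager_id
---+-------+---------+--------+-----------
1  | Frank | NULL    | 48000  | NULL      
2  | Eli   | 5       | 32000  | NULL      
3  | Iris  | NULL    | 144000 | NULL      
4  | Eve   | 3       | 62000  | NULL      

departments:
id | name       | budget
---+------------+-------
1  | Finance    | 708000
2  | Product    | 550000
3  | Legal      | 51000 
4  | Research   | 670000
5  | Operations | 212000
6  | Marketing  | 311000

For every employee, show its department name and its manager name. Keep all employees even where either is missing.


Two LEFT JOINs from the same base table employees: one to departments via dept_id, one to employees itself via manager_id. Both are LEFT so every employee is preserved.
Match against departments:
  - employee 1 (Frank): dept_id=NULL, no match -> kept with NULL
  - employee 2 (Eli): dept_id=5 -> matches Operations
  - employee 3 (Iris): dept_id=NULL, no match -> kept with NULL
  - employee 4 (Eve): dept_id=3 -> matches Legal
Match against employees (self):
  - employee 1 (Frank): manager_id=NULL -> NULL
  - employee 2 (Eli): manager_id=NULL -> NULL
  - employee 3 (Iris): manager_id=NULL -> NULL
  - employee 4 (Eve): manager_id=NULL -> NULL

SQL:
SELECT a.name, b.name AS department, c.name AS manager
FROM employees a
LEFT JOIN departments b ON a.dept_id = b.id
LEFT JOIN employees c ON a.manager_id = c.id

Result:
name  | department | manager
------+------------+--------
Frank | NULL       | NULL   
Eli   | Operations | NULL   
Iris  | NULL       | NULL   
Eve   | Legal      | NULL   


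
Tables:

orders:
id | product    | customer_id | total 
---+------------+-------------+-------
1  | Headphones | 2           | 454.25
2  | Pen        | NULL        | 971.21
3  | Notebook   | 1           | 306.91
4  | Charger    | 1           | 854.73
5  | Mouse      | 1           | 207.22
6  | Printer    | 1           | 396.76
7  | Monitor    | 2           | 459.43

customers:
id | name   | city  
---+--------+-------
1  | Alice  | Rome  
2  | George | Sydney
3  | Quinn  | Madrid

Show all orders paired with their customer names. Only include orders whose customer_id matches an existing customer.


INNER JOIN keeps only orders rows whose customer_id matches an id in customers. Walk through each order:
  - order 1 (Headphones): customer_id=2 -> matches George
  - order 2 (Pen): customer_id=NULL, no match -> dropped
  - order 3 (Notebook): customer_id=1 -> matches Alice
  - order 4 (Charger): customer_id=1 -> matches Alice
  - order 5 (Mouse): customer_id=1 -> matches Alice
  - order 6 (Printer): customer_id=1 -> matches Alice
  - order 7 (Monitor): customer_id=2 -> matches George
So 1 of 7 rows is dropped.

SQL:
SELECT a.product, b.name AS customer
FROM orders a
INNER JOIN customers b ON a.customer_id = b.id

Result:
product    | customer
-----------+---------
Headphones | George  
Notebook   | Alice   
Charger    | Alice   
Mouse      | Alice   
Printer    | Alice   
Monitor    | George  


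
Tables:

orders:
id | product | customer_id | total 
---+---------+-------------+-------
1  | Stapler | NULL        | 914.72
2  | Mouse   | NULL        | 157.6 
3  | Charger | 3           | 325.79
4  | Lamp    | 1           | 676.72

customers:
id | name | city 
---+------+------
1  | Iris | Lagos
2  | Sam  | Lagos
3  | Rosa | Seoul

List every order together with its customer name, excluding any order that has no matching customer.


INNER JOIN keeps only orders rows whose customer_id matches an id in customers. Walk through each order:
  - order 1 (Stapler): customer_id=NULL, no match -> dropped
  - order 2 (Mouse): customer_id=NULL, no match -> dropped
  - order 3 (Charger): customer_id=3 -> matches Rosa
  - order 4 (Lamp): customer_id=1 -> matches Iris
So 2 of 4 rows are dropped.

SQL:
SELECT a.product, b.name AS customer
FROM orders a
INNER JOIN customers b ON a.customer_id = b.id

Result:
product | customer
--------+---------
Charger | Rosa    
Lamp    | Iris    


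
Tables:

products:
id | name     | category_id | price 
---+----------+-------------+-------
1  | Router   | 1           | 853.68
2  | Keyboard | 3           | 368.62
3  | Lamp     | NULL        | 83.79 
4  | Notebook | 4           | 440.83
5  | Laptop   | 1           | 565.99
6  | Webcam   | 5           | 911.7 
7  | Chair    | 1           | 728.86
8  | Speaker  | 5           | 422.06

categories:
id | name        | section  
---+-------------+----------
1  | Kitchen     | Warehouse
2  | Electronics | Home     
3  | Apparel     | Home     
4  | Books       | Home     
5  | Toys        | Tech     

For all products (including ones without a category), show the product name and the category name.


LEFT JOIN keeps every row from products (the left table); where category_id has no match in categories, the category columns become NULL. Walk through each product:
  - product 1 (Router): category_id=1 -> matches Kitchen
  - product 2 (Keyboard): category_id=3 -> matches Apparel
  - product 3 (Lamp): category_id=NULL, no match -> kept with NULL
  - product 4 (Notebook): category_id=4 -> matches Books
  - product 5 (Laptop): category_id=1 -> matches Kitchen
  - product 6 (Webcam): category_id=5 -> matches Toys
  - product 7 (Chair): category_id=1 -> matches Kitchen
  - product 8 (Speaker): category_id=5 -> matches Toys
All 8 rows appear; 1 has NULL category.

SQL:
SELECT a.name, b.name AS category
FROM products a
LEFT JOIN categories b ON a.category_id = b.id

Result:
name     | category
---------+---------
Router   | Kitchen 
Keyboard | Apparel 
Lamp     | NULL    
Notebook | Books   
Laptop   | Kitchen 
Webcam   | Toys    
Chair    | Kitchen 
Speaker  | Toys    


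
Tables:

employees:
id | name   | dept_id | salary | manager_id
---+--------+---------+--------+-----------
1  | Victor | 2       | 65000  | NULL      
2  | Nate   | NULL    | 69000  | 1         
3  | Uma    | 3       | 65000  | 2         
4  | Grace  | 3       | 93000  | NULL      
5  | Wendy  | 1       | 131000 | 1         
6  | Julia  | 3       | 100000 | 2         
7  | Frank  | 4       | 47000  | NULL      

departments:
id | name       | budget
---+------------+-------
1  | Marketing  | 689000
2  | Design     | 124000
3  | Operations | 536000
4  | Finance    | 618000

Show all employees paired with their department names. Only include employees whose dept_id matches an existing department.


INNER JOIN keeps only employees rows whose dept_id matches an id in departments. Walk through each employee:
  - employee 1 (Victor): dept_id=2 -> matches Design
  - employee 2 (Nate): dept_id=NULL, no match -> dropped
  - employee 3 (Uma): dept_id=3 -> matches Operations
  - employee 4 (Grace): dept_id=3 -> matches Operations
  - employee 5 (Wendy): dept_id=1 -> matches Marketing
  - employee 6 (Julia): dept_id=3 -> matches Operations
  - employee 7 (Frank): dept_id=4 -> matches Finance
So 1 of 7 rows is dropped.

SQL:
SELECT a.name, b.name AS department
FROM employees a
INNER JOIN departments b ON a.dept_id = b.id

Result:
name   | department
-------+-----------
Victor | Design    
Uma    | Operations
Grace  | Operations
Wendy  | Marketing 
Julia  | Operations
Frank  | Finance   


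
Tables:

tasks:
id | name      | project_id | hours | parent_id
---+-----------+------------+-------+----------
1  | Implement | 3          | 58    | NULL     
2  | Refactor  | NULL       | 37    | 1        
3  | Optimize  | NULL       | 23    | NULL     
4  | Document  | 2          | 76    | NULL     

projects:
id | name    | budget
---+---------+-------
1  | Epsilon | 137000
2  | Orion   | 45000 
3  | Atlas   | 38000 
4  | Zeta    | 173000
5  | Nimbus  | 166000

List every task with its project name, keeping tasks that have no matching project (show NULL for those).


LEFT JOIN keeps every row from tasks (the left table); where project_id has no match in projects, the project columns become NULL. Walk through each task:
  - task 1 (Implement): project_id=3 -> matches Atlas
  - task 2 (Refactor): project_id=NULL, no match -> kept with NULL
  - task 3 (Optimize): project_id=NULL, no match -> kept with NULL
  - task 4 (Document): project_id=2 -> matches Orion
All 4 rows appear; 2 have NULL project.

SQL:
SELECT a.name, b.name AS project
FROM tasks a
LEFT JOIN projects b ON a.project_id = b.id

Result:
name      | project
----------+--------
Implement | Atlas  
Refactor  | NULL   
Optimize  | NULL   
Document  | Orion  


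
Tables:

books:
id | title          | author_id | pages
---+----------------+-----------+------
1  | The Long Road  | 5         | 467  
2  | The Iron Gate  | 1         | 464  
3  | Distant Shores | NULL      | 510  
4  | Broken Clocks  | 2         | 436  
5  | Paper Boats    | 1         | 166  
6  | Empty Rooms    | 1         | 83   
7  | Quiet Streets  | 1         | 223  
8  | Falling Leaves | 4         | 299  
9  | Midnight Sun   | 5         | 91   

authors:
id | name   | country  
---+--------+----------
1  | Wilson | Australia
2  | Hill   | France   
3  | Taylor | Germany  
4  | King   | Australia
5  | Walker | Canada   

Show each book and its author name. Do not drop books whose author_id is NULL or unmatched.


LEFT JOIN keeps every row from books (the left table); where author_id has no match in authors, the author columns become NULL. Walk through each book:
  - book 1 (The Long Road): author_id=5 -> matches Walker
  - book 2 (The Iron Gate): author_id=1 -> matches Wilson
  - book 3 (Distant Shores): author_id=NULL, no match -> kept with NULL
  - book 4 (Broken Clocks): author_id=2 -> matches Hill
  - book 5 (Paper Boats): author_id=1 -> matches Wilson
  - book 6 (Empty Rooms): author_id=1 -> matches Wilson
  - book 7 (Quiet Streets): author_id=1 -> matches Wilson
  - book 8 (Falling Leaves): author_id=4 -> matches King
  - book 9 (Midnight Sun): author_id=5 -> matches Walker
All 9 rows appear; 1 has NULL author.

SQL:
SELECT a.title, b.name AS author
FROM books a
LEFT JOIN authors b ON a.author_id = b.id

Result:
title          | author
---------------+-------
The Long Road  | Walker
The Iron Gate  | Wilson
Distant Shores | NULL  
Broken Clocks  | Hill  
Paper Boats    | Wilson
Empty Rooms    | Wilson
Quiet Streets  | Wilson
Falling Leaves | King  
Midnight Sun   | Walker


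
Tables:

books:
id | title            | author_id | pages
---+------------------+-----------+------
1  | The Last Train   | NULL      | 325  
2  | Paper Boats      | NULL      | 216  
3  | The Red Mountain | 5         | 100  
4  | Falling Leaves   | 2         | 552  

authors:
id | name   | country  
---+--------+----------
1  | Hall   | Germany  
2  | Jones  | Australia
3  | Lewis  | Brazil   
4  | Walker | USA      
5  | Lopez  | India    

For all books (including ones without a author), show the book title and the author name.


LEFT JOIN keeps every row from books (the left table); where author_id has no match in authors, the author columns become NULL. Walk through each book:
  - book 1 (The Last Train): author_id=NULL, no match -> kept with NULL
  - book 2 (Paper Boats): author_id=NULL, no match -> kept with NULL
  - book 3 (The Red Mountain): author_id=5 -> matches Lopez
  - book 4 (Falling Leaves): author_id=2 -> matches Jones
All 4 rows appear; 2 have NULL author.

SQL:
SELECT a.title, b.name AS author
FROM books a
LEFT JOIN authors b ON a.author_id = b.id

Result:
title            | author
-----------------+-------
The Last Train   | NULL  
Paper Boats      | NULL  
The Red Mountain | Lopez 
Falling Leaves   | Jones 


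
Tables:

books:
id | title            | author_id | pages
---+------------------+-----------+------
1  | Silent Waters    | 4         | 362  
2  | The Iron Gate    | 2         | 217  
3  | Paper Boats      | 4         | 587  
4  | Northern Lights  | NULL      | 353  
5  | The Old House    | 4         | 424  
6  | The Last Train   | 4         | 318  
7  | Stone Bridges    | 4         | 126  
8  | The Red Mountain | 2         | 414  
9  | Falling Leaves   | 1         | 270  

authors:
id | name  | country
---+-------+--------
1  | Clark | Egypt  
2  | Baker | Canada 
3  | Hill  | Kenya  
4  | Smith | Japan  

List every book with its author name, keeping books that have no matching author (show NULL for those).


LEFT JOIN keeps every row from books (the left table); where author_id has no match in authors, the author columns become NULL. Walk through each book:
  - book 1 (Silent Waters): author_id=4 -> matches Smith
  - book 2 (The Iron Gate): author_id=2 -> matches Baker
  - book 3 (Paper Boats): author_id=4 -> matches Smith
  - book 4 (Northern Lights): author_id=NULL, no match -> kept with NULL
  - book 5 (The Old House): author_id=4 -> matches Smith
  - book 6 (The Last Train): author_id=4 -> matches Smith
  - book 7 (Stone Bridges): author_id=4 -> matches Smith
  - book 8 (The Red Mountain): author_id=2 -> matches Baker
  - book 9 (Falling Leaves): author_id=1 -> matches Clark
All 9 rows appear; 1 has NULL author.

SQL:
SELECT a.title, b.name AS author
FROM books a
LEFT JOIN authors b ON a.author_id = b.id

Result:
title            | author
-----------------+-------
Silent Waters    | Smith 
The Iron Gate    | Baker 
Paper Boats      | Smith 
Northern Lights  | NULL  
The Old House    | Smith 
The Last Train   | Smith 
Stone Bridges    | Smith 
The Red Mountain | Baker 
Falling Leaves   | Clark 


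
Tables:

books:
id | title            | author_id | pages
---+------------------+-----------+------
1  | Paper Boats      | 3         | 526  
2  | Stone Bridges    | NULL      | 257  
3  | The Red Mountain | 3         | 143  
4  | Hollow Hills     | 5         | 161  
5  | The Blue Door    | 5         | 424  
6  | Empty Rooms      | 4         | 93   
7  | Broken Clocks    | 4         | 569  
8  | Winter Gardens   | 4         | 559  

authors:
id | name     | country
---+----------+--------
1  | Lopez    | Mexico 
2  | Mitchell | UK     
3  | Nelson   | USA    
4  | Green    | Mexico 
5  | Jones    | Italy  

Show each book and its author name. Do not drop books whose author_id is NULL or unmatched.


LEFT JOIN keeps every row from books (the left table); where author_id has no match in authors, the author columns become NULL. Walk through each book:
  - book 1 (Paper Boats): author_id=3 -> matches Nelson
  - book 2 (Stone Bridges): author_id=NULL, no match -> kept with NULL
  - book 3 (The Red Mountain): author_id=3 -> matches Nelson
  - book 4 (Hollow Hills): author_id=5 -> matches Jones
  - book 5 (The Blue Door): author_id=5 -> matches Jones
  - book 6 (Empty Rooms): author_id=4 -> matches Green
  - book 7 (Broken Clocks): author_id=4 -> matches Green
  - book 8 (Winter Gardens): author_id=4 -> matches Green
All 8 rows appear; 1 has NULL author.

SQL:
SELECT a.title, b.name AS author
FROM books a
LEFT JOIN authors b ON a.author_id = b.id

Result:
title            | author
-----------------+-------
Paper Boats      | Nelson
Stone Bridges    | NULL  
The Red Mountain | Nelson
Hollow Hills     | Jones 
The Blue Door    | Jones 
Empty Rooms      | Green 
Broken Clocks    | Green 
Winter Gardens   | Green 


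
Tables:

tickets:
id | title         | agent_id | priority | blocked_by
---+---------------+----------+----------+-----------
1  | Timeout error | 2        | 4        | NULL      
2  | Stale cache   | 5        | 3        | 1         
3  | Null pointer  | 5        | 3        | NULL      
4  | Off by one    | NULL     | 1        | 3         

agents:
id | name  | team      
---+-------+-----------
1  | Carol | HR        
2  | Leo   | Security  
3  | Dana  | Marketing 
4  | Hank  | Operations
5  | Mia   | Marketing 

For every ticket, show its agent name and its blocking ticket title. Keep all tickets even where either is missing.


Two LEFT JOINs from the same base table tickets: one to agents via agent_id, one to tickets itself via blocked_by. Both are LEFT so every ticket is preserved.
Match against agents:
  - ticket 1 (Timeout error): agent_id=2 -> matches Leo
  - ticket 2 (Stale cache): agent_id=5 -> matches Mia
  - ticket 3 (Null pointer): agent_id=5 -> matches Mia
  - ticket 4 (Off by one): agent_id=NULL, no match -> kept with NULL
Match against tickets (self):
  - ticket 1 (Timeout error): blocked_by=NULL -> NULL
  - ticket 2 (Stale cache): blocked_by=1 -> Timeout error
  - ticket 3 (Null pointer): blocked_by=NULL -> NULL
  - ticket 4 (Off by one): blocked_by=3 -> Null pointer

SQL:
SELECT a.title, b.name AS agent, c.title AS blocked_by
FROM tickets a
LEFT JOIN agents b ON a.agent_id = b.id
LEFT JOIN tickets c ON a.blocked_by = c.id

Result:
title         | agent | blocked_by   
--------------+-------+--------------
Timeout error | Leo   | NULL         
Stale cache   | Mia   | Timeout error
Null pointer  | Mia   | NULL         
Off by one    | NULL  | Null pointer 


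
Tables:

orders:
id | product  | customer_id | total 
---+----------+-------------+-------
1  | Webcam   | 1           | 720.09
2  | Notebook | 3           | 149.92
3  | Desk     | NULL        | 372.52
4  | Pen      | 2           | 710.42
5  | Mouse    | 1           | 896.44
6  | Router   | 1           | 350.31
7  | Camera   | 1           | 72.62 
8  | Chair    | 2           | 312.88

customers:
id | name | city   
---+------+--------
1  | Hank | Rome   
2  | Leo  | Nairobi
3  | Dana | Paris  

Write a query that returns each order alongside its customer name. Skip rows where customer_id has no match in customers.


INNER JOIN keeps only orders rows whose customer_id matches an id in customers. Walk through each order:
  - order 1 (Webcam): customer_id=1 -> matches Hank
  - order 2 (Notebook): customer_id=3 -> matches Dana
  - order 3 (Desk): customer_id=NULL, no match -> dropped
  - order 4 (Pen): customer_id=2 -> matches Leo
  - order 5 (Mouse): customer_id=1 -> matches Hank
  - order 6 (Router): customer_id=1 -> matches Hank
  - order 7 (Camera): customer_id=1 -> matches Hank
  - order 8 (Chair): customer_id=2 -> matches Leo
So 1 of 8 rows is dropped.

SQL:
SELECT a.product, b.name AS customer
FROM orders a
INNER JOIN customers b ON a.customer_id = b.id

Result:
product  | customer
---------+---------
Webcam   | Hank    
Notebook | Dana    
Pen      | Leo     
Mouse    | Hank    
Router   | Hank    
Camera   | Hank    
Chair    | Leo     


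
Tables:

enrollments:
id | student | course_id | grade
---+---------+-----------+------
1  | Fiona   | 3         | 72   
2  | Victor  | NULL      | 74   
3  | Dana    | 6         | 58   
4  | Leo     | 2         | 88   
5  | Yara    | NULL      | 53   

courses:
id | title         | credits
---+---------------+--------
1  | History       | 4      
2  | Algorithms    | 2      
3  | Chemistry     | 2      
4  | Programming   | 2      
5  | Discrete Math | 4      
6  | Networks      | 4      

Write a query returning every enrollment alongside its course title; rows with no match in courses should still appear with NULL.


LEFT JOIN keeps every row from enrollments (the left table); where course_id has no match in courses, the course columns become NULL. Walk through each enrollment:
  - enrollment 1 (Fiona): course_id=3 -> matches Chemistry
  - enrollment 2 (Victor): course_id=NULL, no match -> kept with NULL
  - enrollment 3 (Dana): course_id=6 -> matches Networks
  - enrollment 4 (Leo): course_id=2 -> matches Algorithms
  - enrollment 5 (Yara): course_id=NULL, no match -> kept with NULL
All 5 rows appear; 2 have NULL course.

SQL:
SELECT a.student, b.title AS course
FROM enrollments a
LEFT JOIN courses b ON a.course_id = b.id

Result:
student | course    
--------+-----------
Fiona   | Chemistry 
Victor  | NULL      
Dana    | Networks  
Leo     | Algorithms
Yara    | NULL      


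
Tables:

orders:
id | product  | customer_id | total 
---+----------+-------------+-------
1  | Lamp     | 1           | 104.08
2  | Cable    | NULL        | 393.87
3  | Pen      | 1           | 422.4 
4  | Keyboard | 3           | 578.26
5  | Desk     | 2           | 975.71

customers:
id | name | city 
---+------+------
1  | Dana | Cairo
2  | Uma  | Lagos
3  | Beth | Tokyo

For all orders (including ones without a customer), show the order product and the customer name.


LEFT JOIN keeps every row from orders (the left table); where customer_id has no match in customers, the customer columns become NULL. Walk through each order:
  - order 1 (Lamp): customer_id=1 -> matches Dana
  - order 2 (Cable): customer_id=NULL, no match -> kept with NULL
  - order 3 (Pen): customer_id=1 -> matches Dana
  - order 4 (Keyboard): customer_id=3 -> matches Beth
  - order 5 (Desk): customer_id=2 -> matches Uma
All 5 rows appear; 1 has NULL customer.

SQL:
SELECT a.product, b.name AS customer
FROM orders a
LEFT JOIN customers b ON a.customer_id = b.id

Result:
product  | customer
---------+---------
Lamp     | Dana    
Cable    | NULL    
Pen      | Dana    
Keyboard | Beth    
Desk     | Uma     


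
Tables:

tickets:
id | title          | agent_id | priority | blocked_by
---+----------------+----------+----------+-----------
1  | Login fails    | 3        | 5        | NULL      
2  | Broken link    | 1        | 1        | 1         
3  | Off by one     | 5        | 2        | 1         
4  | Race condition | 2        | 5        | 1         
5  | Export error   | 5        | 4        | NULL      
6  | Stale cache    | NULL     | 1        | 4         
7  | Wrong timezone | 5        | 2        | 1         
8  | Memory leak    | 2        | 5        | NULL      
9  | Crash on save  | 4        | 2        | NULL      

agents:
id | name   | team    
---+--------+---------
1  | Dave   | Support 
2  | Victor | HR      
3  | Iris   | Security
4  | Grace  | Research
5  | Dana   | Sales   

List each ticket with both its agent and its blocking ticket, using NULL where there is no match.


Two LEFT JOINs from the same base table tickets: one to agents via agent_id, one to tickets itself via blocked_by. Both are LEFT so every ticket is preserved.
Match against agents:
  - ticket 1 (Login fails): agent_id=3 -> matches Iris
  - ticket 2 (Broken link): agent_id=1 -> matches Dave
  - ticket 3 (Off by one): agent_id=5 -> matches Dana
  - ticket 4 (Race condition): agent_id=2 -> matches Victor
  - ticket 5 (Export error): agent_id=5 -> matches Dana
  - ticket 6 (Stale cache): agent_id=NULL, no match -> kept with NULL
  - ticket 7 (Wrong timezone): agent_id=5 -> matches Dana
  - ticket 8 (Memory leak): agent_id=2 -> matches Victor
  - ticket 9 (Crash on save): agent_id=4 -> matches Grace
Match against tickets (self):
  - ticket 1 (Login fails): blocked_by=NULL -> NULL
  - ticket 2 (Broken link): blocked_by=1 -> Login fails
  - ticket 3 (Off by one): blocked_by=1 -> Login fails
  - ticket 4 (Race condition): blocked_by=1 -> Login fails
  - ticket 5 (Export error): blocked_by=NULL -> NULL
  - ticket 6 (Stale cache): blocked_by=4 -> Race condition
  - ticket 7 (Wrong timezone): blocked_by=1 -> Login fails
  - ticket 8 (Memory leak): blocked_by=NULL -> NULL
  - ticket 9 (Crash on save): blocked_by=NULL -> NULL

SQL:
SELECT a.title, b.name AS agent, c.title AS blocked_by
FROM tickets a
LEFT JOIN agents b ON a.agent_id = b.id
LEFT JOIN tickets c ON a.blocked_by = c.id

Result:
title          | agent  | blocked_by    
---------------+--------+---------------
Login fails    | Iris   | NULL          
Broken link    | Dave   | Login fails   
Off by one     | Dana   | Login fails   
Race condition | Victor | Login fails   
Export error   | Dana   | NULL          
Stale cache    | NULL   | Race condition
Wrong timezone | Dana   | Login fails   
Memory leak    | Victor | NULL          
Crash on save  | Grace  | NULL          


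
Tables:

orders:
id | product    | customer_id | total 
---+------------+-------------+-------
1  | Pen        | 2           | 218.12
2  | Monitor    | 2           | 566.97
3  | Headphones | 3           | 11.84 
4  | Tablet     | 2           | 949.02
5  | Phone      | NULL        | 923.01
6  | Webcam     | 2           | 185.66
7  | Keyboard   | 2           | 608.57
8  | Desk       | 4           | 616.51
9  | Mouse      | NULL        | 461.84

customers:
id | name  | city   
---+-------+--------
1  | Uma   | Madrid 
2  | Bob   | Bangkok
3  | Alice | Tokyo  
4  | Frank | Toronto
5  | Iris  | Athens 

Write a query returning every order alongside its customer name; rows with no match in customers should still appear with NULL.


LEFT JOIN keeps every row from orders (the left table); where customer_id has no match in customers, the customer columns become NULL. Walk through each order:
  - order 1 (Pen): customer_id=2 -> matches Bob
  - order 2 (Monitor): customer_id=2 -> matches Bob
  - order 3 (Headphones): customer_id=3 -> matches Alice
  - order 4 (Tablet): customer_id=2 -> matches Bob
  - order 5 (Phone): customer_id=NULL, no match -> kept with NULL
  - order 6 (Webcam): customer_id=2 -> matches Bob
  - order 7 (Keyboard): customer_id=2 -> matches Bob
  - order 8 (Desk): customer_id=4 -> matches Frank
  - order 9 (Mouse): customer_id=NULL, no match -> kept with NULL
All 9 rows appear; 2 have NULL customer.

SQL:
SELECT a.product, b.name AS customer
FROM orders a
LEFT JOIN customers b ON a.customer_id = b.id

Result:
product    | customer
-----------+---------
Pen        | Bob     
Monitor    | Bob     
Headphones | Alice   
Tablet     | Bob     
Phone      | NULL    
Webcam     | Bob     
Keyboard   | Bob     
Desk       | Frank   
Mouse      | NULL    
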